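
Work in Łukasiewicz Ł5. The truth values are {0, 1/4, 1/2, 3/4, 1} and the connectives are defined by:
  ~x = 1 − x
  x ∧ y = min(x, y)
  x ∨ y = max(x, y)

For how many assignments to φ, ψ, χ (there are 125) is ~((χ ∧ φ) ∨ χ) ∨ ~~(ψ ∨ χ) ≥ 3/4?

value 1: 65 assignments (counts)
value 3/4: 45 assignments (counts)
value 1/2: 15 assignments
So 110 of the 125 assignments meet the threshold.

110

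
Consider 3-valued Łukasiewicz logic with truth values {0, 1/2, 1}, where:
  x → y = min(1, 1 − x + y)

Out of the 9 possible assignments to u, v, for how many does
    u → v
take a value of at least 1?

u = 0, v = 0 ↦ 1  ≥
u = 0, v = 1/2 ↦ 1  ≥
u = 0, v = 1 ↦ 1  ≥
u = 1/2, v = 0 ↦ 1/2  <
u = 1/2, v = 1/2 ↦ 1  ≥
u = 1/2, v = 1 ↦ 1  ≥
u = 1, v = 0 ↦ 0  <
u = 1, v = 1/2 ↦ 1/2  <
u = 1, v = 1 ↦ 1  ≥
So 6 of the 9 assignments meet the threshold.

6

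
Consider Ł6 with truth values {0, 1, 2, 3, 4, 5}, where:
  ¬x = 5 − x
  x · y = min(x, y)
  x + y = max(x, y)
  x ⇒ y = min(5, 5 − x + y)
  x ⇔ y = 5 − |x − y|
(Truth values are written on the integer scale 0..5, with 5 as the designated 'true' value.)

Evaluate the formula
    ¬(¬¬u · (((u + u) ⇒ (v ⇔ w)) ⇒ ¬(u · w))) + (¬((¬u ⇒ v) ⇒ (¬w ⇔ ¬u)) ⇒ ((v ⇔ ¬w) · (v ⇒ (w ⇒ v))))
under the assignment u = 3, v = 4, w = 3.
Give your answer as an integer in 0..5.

¬u = ¬3 = 2
¬¬u = ¬2 = 3
u + u = 3 + 3 = 3
v ⇔ w = 4 ⇔ 3 = 4
(u + u) ⇒ (v ⇔ w) = 3 ⇒ 4 = 5
u · w = 3 · 3 = 3
¬(u · w) = ¬3 = 2
((u + u) ⇒ (v ⇔ w)) ⇒ ¬(u · w) = 5 ⇒ 2 = 2
¬¬u · (((u + u) ⇒ (v ⇔ w)) ⇒ ¬(u · w)) = 3 · 2 = 2
¬(¬¬u · (((u + u) ⇒ (v ⇔ w)) ⇒ ¬(u · w))) = ¬2 = 3
¬u = ¬3 = 2
¬u ⇒ v = 2 ⇒ 4 = 5
¬w = ¬3 = 2
¬u = ¬3 = 2
¬w ⇔ ¬u = 2 ⇔ 2 = 5
(¬u ⇒ v) ⇒ (¬w ⇔ ¬u) = 5 ⇒ 5 = 5
¬((¬u ⇒ v) ⇒ (¬w ⇔ ¬u)) = ¬5 = 0
¬w = ¬3 = 2
v ⇔ ¬w = 4 ⇔ 2 = 3
w ⇒ v = 3 ⇒ 4 = 5
v ⇒ (w ⇒ v) = 4 ⇒ 5 = 5
(v ⇔ ¬w) · (v ⇒ (w ⇒ v)) = 3 · 5 = 3
¬((¬u ⇒ v) ⇒ (¬w ⇔ ¬u)) ⇒ ((v ⇔ ¬w) · (v ⇒ (w ⇒ v))) = 0 ⇒ 3 = 5
¬(¬¬u · (((u + u) ⇒ (v ⇔ w)) ⇒ ¬(u · w))) + (¬((¬u ⇒ v) ⇒ (¬w ⇔ ¬u)) ⇒ ((v ⇔ ¬w) · (v ⇒ (w ⇒ v)))) = 3 + 5 = 5

5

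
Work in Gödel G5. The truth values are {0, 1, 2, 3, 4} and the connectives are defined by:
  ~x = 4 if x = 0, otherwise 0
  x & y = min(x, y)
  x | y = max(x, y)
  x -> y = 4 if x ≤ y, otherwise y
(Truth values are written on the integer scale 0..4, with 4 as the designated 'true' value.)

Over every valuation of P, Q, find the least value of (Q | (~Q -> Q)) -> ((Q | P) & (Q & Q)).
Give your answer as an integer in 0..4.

1

Take P = 0, Q = 1:
~Q = ~1 = 0
~Q -> Q = 0 -> 1 = 4
Q | (~Q -> Q) = 1 | 4 = 4
Q | P = 1 | 0 = 1
Q & Q = 1 & 1 = 1
(Q | P) & (Q & Q) = 1 & 1 = 1
(Q | (~Q -> Q)) -> ((Q | P) & (Q & Q)) = 4 -> 1 = 1
No assignment yields a value below 1, so this is the minimum.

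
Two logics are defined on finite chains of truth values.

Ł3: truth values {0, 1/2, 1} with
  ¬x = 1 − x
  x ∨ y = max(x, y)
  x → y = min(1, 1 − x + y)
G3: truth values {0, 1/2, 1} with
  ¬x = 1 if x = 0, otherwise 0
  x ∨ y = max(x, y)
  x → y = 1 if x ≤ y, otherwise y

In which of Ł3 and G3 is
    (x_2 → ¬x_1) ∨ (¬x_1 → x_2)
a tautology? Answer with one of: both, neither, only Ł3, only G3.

both

In Ł3: every assignment gives 1 — tautology.
In G3: every assignment gives 1 — tautology.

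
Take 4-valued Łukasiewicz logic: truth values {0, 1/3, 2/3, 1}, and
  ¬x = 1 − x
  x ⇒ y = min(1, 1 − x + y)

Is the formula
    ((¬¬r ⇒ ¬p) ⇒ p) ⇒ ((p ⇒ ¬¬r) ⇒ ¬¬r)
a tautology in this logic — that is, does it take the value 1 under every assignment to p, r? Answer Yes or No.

Counterexample: take p = 2/3, r = 2/3.
¬r = ¬2/3 = 1/3
¬¬r = ¬1/3 = 2/3
¬p = ¬2/3 = 1/3
¬¬r ⇒ ¬p = 2/3 ⇒ 1/3 = 2/3
(¬¬r ⇒ ¬p) ⇒ p = 2/3 ⇒ 2/3 = 1
¬r = ¬2/3 = 1/3
¬¬r = ¬1/3 = 2/3
p ⇒ ¬¬r = 2/3 ⇒ 2/3 = 1
¬r = ¬2/3 = 1/3
¬¬r = ¬1/3 = 2/3
(p ⇒ ¬¬r) ⇒ ¬¬r = 1 ⇒ 2/3 = 2/3
((¬¬r ⇒ ¬p) ⇒ p) ⇒ ((p ⇒ ¬¬r) ⇒ ¬¬r) = 1 ⇒ 2/3 = 2/3
This gives 2/3 ≠ 1.

No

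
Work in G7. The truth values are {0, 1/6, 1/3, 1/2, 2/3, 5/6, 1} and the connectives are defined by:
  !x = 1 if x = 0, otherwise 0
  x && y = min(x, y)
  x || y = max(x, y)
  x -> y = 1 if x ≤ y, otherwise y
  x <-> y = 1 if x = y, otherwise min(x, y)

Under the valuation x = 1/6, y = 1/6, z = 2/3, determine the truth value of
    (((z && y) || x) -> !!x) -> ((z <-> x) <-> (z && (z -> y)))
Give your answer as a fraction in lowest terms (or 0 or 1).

z && y = 2/3 && 1/6 = 1/6
(z && y) || x = 1/6 || 1/6 = 1/6
!x = !1/6 = 0
!!x = !0 = 1
((z && y) || x) -> !!x = 1/6 -> 1 = 1
z <-> x = 2/3 <-> 1/6 = 1/6
z -> y = 2/3 -> 1/6 = 1/6
z && (z -> y) = 2/3 && 1/6 = 1/6
(z <-> x) <-> (z && (z -> y)) = 1/6 <-> 1/6 = 1
(((z && y) || x) -> !!x) -> ((z <-> x) <-> (z && (z -> y))) = 1 -> 1 = 1

1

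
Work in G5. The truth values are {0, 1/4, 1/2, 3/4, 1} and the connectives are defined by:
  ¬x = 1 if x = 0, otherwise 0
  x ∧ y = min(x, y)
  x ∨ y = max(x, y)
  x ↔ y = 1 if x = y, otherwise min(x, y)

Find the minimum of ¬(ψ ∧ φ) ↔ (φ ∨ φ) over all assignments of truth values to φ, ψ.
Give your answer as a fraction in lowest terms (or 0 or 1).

Take φ = 0, ψ = 0:
ψ ∧ φ = 0 ∧ 0 = 0
¬(ψ ∧ φ) = ¬0 = 1
φ ∨ φ = 0 ∨ 0 = 0
¬(ψ ∧ φ) ↔ (φ ∨ φ) = 1 ↔ 0 = 0
No assignment yields a value below 0, so this is the minimum.

0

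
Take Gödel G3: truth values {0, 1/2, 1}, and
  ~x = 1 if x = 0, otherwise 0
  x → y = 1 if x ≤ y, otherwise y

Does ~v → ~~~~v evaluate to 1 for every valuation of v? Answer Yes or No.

Counterexample: take v = 0.
~v = ~0 = 1
~v = ~0 = 1
~~v = ~1 = 0
~~~v = ~0 = 1
~~~~v = ~1 = 0
~v → ~~~~v = 1 → 0 = 0
This gives 0 ≠ 1.

No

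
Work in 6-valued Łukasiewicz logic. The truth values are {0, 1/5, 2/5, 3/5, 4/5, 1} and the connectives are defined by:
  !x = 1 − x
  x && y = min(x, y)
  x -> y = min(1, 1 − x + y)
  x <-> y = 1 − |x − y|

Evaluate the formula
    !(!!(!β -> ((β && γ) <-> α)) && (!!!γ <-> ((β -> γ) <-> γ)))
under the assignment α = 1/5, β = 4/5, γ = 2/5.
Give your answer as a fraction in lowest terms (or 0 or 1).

1/5

!β = !4/5 = 1/5
β && γ = 4/5 && 2/5 = 2/5
(β && γ) <-> α = 2/5 <-> 1/5 = 4/5
!β -> ((β && γ) <-> α) = 1/5 -> 4/5 = 1
!(!β -> ((β && γ) <-> α)) = !1 = 0
!!(!β -> ((β && γ) <-> α)) = !0 = 1
!γ = !2/5 = 3/5
!!γ = !3/5 = 2/5
!!!γ = !2/5 = 3/5
β -> γ = 4/5 -> 2/5 = 3/5
(β -> γ) <-> γ = 3/5 <-> 2/5 = 4/5
!!!γ <-> ((β -> γ) <-> γ) = 3/5 <-> 4/5 = 4/5
!!(!β -> ((β && γ) <-> α)) && (!!!γ <-> ((β -> γ) <-> γ)) = 1 && 4/5 = 4/5
!(!!(!β -> ((β && γ) <-> α)) && (!!!γ <-> ((β -> γ) <-> γ))) = !4/5 = 1/5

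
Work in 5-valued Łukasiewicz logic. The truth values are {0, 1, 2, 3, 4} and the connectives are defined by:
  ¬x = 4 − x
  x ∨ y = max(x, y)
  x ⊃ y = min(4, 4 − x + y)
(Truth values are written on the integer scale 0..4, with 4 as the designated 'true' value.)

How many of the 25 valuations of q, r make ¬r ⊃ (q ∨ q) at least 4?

15

value 4: 15 assignments (counts)
value 3: 4 assignments
value 2: 3 assignments
value 1: 2 assignments
value 0: 1 assignment
So 15 of the 25 assignments meet the threshold.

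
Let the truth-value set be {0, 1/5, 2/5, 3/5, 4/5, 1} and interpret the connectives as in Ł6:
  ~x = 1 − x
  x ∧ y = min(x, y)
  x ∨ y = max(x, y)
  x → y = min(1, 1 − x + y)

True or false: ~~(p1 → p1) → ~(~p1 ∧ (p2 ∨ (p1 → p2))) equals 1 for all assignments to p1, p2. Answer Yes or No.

No

Counterexample: take p1 = 0, p2 = 0.
p1 → p1 = 0 → 0 = 1
~(p1 → p1) = ~1 = 0
~~(p1 → p1) = ~0 = 1
~p1 = ~0 = 1
p1 → p2 = 0 → 0 = 1
p2 ∨ (p1 → p2) = 0 ∨ 1 = 1
~p1 ∧ (p2 ∨ (p1 → p2)) = 1 ∧ 1 = 1
~(~p1 ∧ (p2 ∨ (p1 → p2))) = ~1 = 0
~~(p1 → p1) → ~(~p1 ∧ (p2 ∨ (p1 → p2))) = 1 → 0 = 0
This gives 0 ≠ 1.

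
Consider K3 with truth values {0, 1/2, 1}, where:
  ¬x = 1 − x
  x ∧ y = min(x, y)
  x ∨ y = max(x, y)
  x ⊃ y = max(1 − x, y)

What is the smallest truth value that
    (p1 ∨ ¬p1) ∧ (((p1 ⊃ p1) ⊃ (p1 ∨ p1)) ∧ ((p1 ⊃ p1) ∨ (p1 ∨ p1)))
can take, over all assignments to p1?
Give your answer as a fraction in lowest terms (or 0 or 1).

0

Take p1 = 0:
¬p1 = ¬0 = 1
p1 ∨ ¬p1 = 0 ∨ 1 = 1
p1 ⊃ p1 = 0 ⊃ 0 = 1
p1 ∨ p1 = 0 ∨ 0 = 0
(p1 ⊃ p1) ⊃ (p1 ∨ p1) = 1 ⊃ 0 = 0
p1 ⊃ p1 = 0 ⊃ 0 = 1
p1 ∨ p1 = 0 ∨ 0 = 0
(p1 ⊃ p1) ∨ (p1 ∨ p1) = 1 ∨ 0 = 1
((p1 ⊃ p1) ⊃ (p1 ∨ p1)) ∧ ((p1 ⊃ p1) ∨ (p1 ∨ p1)) = 0 ∧ 1 = 0
(p1 ∨ ¬p1) ∧ (((p1 ⊃ p1) ⊃ (p1 ∨ p1)) ∧ ((p1 ⊃ p1) ∨ (p1 ∨ p1))) = 1 ∧ 0 = 0
No assignment yields a value below 0, so this is the minimum.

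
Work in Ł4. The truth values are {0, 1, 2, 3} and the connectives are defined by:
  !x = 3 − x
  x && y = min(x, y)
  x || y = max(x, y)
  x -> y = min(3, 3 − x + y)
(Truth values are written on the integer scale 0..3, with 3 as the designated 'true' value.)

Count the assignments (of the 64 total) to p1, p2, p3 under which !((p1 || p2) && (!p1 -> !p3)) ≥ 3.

value 3: 7 assignments (counts)
value 2: 15 assignments
value 1: 20 assignments
value 0: 22 assignments
So 7 of the 64 assignments meet the threshold.

7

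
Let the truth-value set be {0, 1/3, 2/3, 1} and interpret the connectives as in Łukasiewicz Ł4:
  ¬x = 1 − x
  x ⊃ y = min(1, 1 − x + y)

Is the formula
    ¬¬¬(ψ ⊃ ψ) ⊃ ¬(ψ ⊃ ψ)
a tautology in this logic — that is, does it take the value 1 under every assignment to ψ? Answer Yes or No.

Yes

ψ = 0 ↦ 1
ψ = 1/3 ↦ 1
ψ = 2/3 ↦ 1
ψ = 1 ↦ 1
Every assignment gives a value ≥ 1.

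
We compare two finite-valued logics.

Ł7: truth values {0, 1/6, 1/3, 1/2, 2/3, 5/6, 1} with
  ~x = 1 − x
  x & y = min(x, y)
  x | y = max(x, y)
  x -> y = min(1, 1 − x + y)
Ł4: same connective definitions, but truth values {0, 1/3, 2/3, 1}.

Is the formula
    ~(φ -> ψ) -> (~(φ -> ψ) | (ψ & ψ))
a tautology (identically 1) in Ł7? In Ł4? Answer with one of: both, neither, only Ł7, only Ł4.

In Ł7: every assignment gives 1 — tautology.
In Ł4: every assignment gives 1 — tautology.

both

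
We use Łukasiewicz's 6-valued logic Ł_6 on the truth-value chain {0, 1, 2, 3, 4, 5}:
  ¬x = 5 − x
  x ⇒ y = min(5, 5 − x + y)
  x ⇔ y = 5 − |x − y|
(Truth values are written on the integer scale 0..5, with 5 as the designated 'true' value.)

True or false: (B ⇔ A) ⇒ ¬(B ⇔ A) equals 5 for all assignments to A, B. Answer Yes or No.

No

Counterexample: take A = 0, B = 0.
B ⇔ A = 0 ⇔ 0 = 5
¬(B ⇔ A) = ¬5 = 0
(B ⇔ A) ⇒ ¬(B ⇔ A) = 5 ⇒ 0 = 0
This gives 0 ≠ 5.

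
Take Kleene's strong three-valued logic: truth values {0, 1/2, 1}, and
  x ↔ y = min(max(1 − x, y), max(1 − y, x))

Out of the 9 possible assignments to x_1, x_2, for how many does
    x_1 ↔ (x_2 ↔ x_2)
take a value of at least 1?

x_1 = 0, x_2 = 0 ↦ 0  <
x_1 = 0, x_2 = 1/2 ↦ 1/2  <
x_1 = 0, x_2 = 1 ↦ 0  <
x_1 = 1/2, x_2 = 0 ↦ 1/2  <
x_1 = 1/2, x_2 = 1/2 ↦ 1/2  <
x_1 = 1/2, x_2 = 1 ↦ 1/2  <
x_1 = 1, x_2 = 0 ↦ 1  ≥
x_1 = 1, x_2 = 1/2 ↦ 1/2  <
x_1 = 1, x_2 = 1 ↦ 1  ≥
So 2 of the 9 assignments meet the threshold.

2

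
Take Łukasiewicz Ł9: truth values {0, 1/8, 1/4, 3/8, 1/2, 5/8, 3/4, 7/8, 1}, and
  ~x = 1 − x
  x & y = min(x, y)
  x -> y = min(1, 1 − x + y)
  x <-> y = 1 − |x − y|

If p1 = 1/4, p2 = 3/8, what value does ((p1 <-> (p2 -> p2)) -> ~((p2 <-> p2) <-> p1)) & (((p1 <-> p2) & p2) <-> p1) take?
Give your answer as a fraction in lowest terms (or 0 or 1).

7/8

p2 -> p2 = 3/8 -> 3/8 = 1
p1 <-> (p2 -> p2) = 1/4 <-> 1 = 1/4
p2 <-> p2 = 3/8 <-> 3/8 = 1
(p2 <-> p2) <-> p1 = 1 <-> 1/4 = 1/4
~((p2 <-> p2) <-> p1) = ~1/4 = 3/4
(p1 <-> (p2 -> p2)) -> ~((p2 <-> p2) <-> p1) = 1/4 -> 3/4 = 1
p1 <-> p2 = 1/4 <-> 3/8 = 7/8
(p1 <-> p2) & p2 = 7/8 & 3/8 = 3/8
((p1 <-> p2) & p2) <-> p1 = 3/8 <-> 1/4 = 7/8
((p1 <-> (p2 -> p2)) -> ~((p2 <-> p2) <-> p1)) & (((p1 <-> p2) & p2) <-> p1) = 1 & 7/8 = 7/8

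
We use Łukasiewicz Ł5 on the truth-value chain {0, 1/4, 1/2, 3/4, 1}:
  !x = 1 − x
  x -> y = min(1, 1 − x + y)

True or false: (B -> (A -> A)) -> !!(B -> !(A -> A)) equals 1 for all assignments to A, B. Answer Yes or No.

Counterexample: take A = 0, B = 1/4.
A -> A = 0 -> 0 = 1
B -> (A -> A) = 1/4 -> 1 = 1
A -> A = 0 -> 0 = 1
!(A -> A) = !1 = 0
B -> !(A -> A) = 1/4 -> 0 = 3/4
!(B -> !(A -> A)) = !3/4 = 1/4
!!(B -> !(A -> A)) = !1/4 = 3/4
(B -> (A -> A)) -> !!(B -> !(A -> A)) = 1 -> 3/4 = 3/4
This gives 3/4 ≠ 1.

No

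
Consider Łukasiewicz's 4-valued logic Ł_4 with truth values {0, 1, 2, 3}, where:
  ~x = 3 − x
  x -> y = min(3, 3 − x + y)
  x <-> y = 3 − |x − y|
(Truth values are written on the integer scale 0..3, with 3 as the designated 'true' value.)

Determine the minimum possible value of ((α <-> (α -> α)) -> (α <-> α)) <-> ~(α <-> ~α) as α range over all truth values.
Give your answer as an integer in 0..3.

1

Take α = 1:
α -> α = 1 -> 1 = 3
α <-> (α -> α) = 1 <-> 3 = 1
α <-> α = 1 <-> 1 = 3
(α <-> (α -> α)) -> (α <-> α) = 1 -> 3 = 3
~α = ~1 = 2
α <-> ~α = 1 <-> 2 = 2
~(α <-> ~α) = ~2 = 1
((α <-> (α -> α)) -> (α <-> α)) <-> ~(α <-> ~α) = 3 <-> 1 = 1
No assignment yields a value below 1, so this is the minimum.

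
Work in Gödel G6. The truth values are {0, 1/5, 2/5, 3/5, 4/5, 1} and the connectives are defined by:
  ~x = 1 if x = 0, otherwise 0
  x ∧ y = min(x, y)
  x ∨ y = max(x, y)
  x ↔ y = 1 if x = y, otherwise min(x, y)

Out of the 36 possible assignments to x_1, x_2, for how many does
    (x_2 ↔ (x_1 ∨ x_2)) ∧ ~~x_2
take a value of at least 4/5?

21

value 1: 20 assignments (counts)
value 4/5: 1 assignment (counts)
value 3/5: 2 assignments
value 2/5: 3 assignments
value 1/5: 4 assignments
value 0: 6 assignments
So 21 of the 36 assignments meet the threshold.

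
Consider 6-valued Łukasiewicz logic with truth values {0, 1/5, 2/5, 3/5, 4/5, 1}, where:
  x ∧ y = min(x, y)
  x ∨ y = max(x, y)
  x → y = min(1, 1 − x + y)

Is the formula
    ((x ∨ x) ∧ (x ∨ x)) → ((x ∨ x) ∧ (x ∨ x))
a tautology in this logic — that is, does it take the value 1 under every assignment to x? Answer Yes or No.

Yes

x = 0 ↦ 1
x = 1/5 ↦ 1
x = 2/5 ↦ 1
x = 3/5 ↦ 1
x = 4/5 ↦ 1
x = 1 ↦ 1
Every assignment gives a value ≥ 1.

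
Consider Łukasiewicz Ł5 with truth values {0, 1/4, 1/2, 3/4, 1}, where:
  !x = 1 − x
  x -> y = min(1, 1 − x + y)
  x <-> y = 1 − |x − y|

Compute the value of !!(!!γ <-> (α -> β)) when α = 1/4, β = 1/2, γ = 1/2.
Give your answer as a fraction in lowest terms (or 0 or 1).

!γ = !1/2 = 1/2
!!γ = !1/2 = 1/2
α -> β = 1/4 -> 1/2 = 1
!!γ <-> (α -> β) = 1/2 <-> 1 = 1/2
!(!!γ <-> (α -> β)) = !1/2 = 1/2
!!(!!γ <-> (α -> β)) = !1/2 = 1/2

1/2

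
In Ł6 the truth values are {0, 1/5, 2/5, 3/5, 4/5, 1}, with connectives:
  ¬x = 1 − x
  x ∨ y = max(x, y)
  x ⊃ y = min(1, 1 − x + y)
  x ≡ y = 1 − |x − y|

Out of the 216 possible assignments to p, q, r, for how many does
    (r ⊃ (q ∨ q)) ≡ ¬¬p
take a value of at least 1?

36

value 1: 36 assignments (counts)
value 4/5: 50 assignments
value 3/5: 43 assignments
value 2/5: 36 assignments
value 1/5: 29 assignments
value 0: 22 assignments
So 36 of the 216 assignments meet the threshold.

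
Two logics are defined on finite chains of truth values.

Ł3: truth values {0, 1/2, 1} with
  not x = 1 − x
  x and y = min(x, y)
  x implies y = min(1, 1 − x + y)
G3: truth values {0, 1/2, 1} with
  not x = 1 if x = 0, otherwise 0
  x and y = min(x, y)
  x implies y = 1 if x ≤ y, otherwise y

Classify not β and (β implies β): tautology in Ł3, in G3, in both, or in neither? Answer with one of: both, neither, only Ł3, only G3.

In Ł3: at β = 1/2 the value is 1/2 — not a tautology.
In G3: at β = 1/2 the value is 0 — not a tautology.

neither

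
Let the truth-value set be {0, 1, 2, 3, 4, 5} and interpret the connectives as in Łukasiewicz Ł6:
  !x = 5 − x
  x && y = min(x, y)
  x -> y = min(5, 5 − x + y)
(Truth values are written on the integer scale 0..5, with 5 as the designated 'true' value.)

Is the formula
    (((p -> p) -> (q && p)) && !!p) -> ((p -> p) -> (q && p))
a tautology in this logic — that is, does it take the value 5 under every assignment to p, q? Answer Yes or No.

Yes

At p = 4, q = 2, for instance:
p -> p = 4 -> 4 = 5
q && p = 2 && 4 = 2
(p -> p) -> (q && p) = 5 -> 2 = 2
!p = !4 = 1
!!p = !1 = 4
((p -> p) -> (q && p)) && !!p = 2 && 4 = 2
(((p -> p) -> (q && p)) && !!p) -> ((p -> p) -> (q && p)) = 2 -> 2 = 5
and checking the remaining 35 assignments likewise gives ≥ 5 in every case.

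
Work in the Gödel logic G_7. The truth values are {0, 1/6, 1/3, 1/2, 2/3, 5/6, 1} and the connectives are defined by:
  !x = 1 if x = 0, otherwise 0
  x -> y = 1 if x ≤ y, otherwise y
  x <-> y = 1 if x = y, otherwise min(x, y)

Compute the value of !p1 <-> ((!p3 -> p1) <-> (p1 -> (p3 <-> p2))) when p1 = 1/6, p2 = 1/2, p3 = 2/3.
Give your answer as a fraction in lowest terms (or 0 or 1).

0

!p1 = !1/6 = 0
!p3 = !2/3 = 0
!p3 -> p1 = 0 -> 1/6 = 1
p3 <-> p2 = 2/3 <-> 1/2 = 1/2
p1 -> (p3 <-> p2) = 1/6 -> 1/2 = 1
(!p3 -> p1) <-> (p1 -> (p3 <-> p2)) = 1 <-> 1 = 1
!p1 <-> ((!p3 -> p1) <-> (p1 -> (p3 <-> p2))) = 0 <-> 1 = 0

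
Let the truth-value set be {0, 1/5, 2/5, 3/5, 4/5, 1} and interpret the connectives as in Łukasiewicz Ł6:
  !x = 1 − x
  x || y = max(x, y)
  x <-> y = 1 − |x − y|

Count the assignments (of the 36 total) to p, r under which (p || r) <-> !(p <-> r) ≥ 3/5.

27

value 1: 11 assignments (counts)
value 4/5: 9 assignments (counts)
value 3/5: 7 assignments (counts)
value 2/5: 5 assignments
value 1/5: 3 assignments
value 0: 1 assignment
So 27 of the 36 assignments meet the threshold.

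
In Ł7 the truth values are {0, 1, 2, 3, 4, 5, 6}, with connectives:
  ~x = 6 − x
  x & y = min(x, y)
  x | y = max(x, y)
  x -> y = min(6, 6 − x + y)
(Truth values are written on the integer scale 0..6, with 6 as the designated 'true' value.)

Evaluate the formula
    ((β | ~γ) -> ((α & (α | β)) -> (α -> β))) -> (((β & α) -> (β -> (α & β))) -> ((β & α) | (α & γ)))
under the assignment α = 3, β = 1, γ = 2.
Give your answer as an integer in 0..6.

2

~γ = ~2 = 4
β | ~γ = 1 | 4 = 4
α | β = 3 | 1 = 3
α & (α | β) = 3 & 3 = 3
α -> β = 3 -> 1 = 4
(α & (α | β)) -> (α -> β) = 3 -> 4 = 6
(β | ~γ) -> ((α & (α | β)) -> (α -> β)) = 4 -> 6 = 6
β & α = 1 & 3 = 1
α & β = 3 & 1 = 1
β -> (α & β) = 1 -> 1 = 6
(β & α) -> (β -> (α & β)) = 1 -> 6 = 6
β & α = 1 & 3 = 1
α & γ = 3 & 2 = 2
(β & α) | (α & γ) = 1 | 2 = 2
((β & α) -> (β -> (α & β))) -> ((β & α) | (α & γ)) = 6 -> 2 = 2
((β | ~γ) -> ((α & (α | β)) -> (α -> β))) -> (((β & α) -> (β -> (α & β))) -> ((β & α) | (α & γ))) = 6 -> 2 = 2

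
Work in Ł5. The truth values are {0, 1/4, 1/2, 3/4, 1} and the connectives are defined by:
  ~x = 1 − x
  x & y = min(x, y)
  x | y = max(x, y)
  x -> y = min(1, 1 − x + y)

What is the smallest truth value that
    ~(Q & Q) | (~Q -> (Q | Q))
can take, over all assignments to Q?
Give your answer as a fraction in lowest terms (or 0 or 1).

Take Q = 1/4:
Q & Q = 1/4 & 1/4 = 1/4
~(Q & Q) = ~1/4 = 3/4
~Q = ~1/4 = 3/4
Q | Q = 1/4 | 1/4 = 1/4
~Q -> (Q | Q) = 3/4 -> 1/4 = 1/2
~(Q & Q) | (~Q -> (Q | Q)) = 3/4 | 1/2 = 3/4
No assignment yields a value below 3/4, so this is the minimum.

3/4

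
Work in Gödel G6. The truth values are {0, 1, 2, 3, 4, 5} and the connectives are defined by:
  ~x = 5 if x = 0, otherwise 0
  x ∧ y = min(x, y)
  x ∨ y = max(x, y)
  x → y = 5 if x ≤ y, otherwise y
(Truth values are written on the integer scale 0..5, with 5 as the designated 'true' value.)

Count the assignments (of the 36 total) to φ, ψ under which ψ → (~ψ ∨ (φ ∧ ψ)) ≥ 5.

value 5: 21 assignments (counts)
value 4: 1 assignment
value 3: 2 assignments
value 2: 3 assignments
value 1: 4 assignments
value 0: 5 assignments
So 21 of the 36 assignments meet the threshold.

21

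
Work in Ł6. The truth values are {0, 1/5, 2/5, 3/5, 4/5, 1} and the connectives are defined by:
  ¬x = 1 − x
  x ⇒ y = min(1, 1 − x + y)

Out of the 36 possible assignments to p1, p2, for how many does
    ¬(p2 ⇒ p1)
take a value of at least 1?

1

value 1: 1 assignment (counts)
value 4/5: 2 assignments
value 3/5: 3 assignments
value 2/5: 4 assignments
value 1/5: 5 assignments
value 0: 21 assignments
So 1 of the 36 assignments meets the threshold.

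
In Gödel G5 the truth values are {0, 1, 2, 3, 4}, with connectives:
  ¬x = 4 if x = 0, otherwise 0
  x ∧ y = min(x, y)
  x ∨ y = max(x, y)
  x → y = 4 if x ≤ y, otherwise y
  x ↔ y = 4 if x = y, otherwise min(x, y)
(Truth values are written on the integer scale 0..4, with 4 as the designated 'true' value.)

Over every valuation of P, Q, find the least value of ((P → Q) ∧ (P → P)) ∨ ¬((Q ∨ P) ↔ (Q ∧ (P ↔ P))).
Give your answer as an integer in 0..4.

1

Take P = 2, Q = 1:
P → Q = 2 → 1 = 1
P → P = 2 → 2 = 4
(P → Q) ∧ (P → P) = 1 ∧ 4 = 1
Q ∨ P = 1 ∨ 2 = 2
P ↔ P = 2 ↔ 2 = 4
Q ∧ (P ↔ P) = 1 ∧ 4 = 1
(Q ∨ P) ↔ (Q ∧ (P ↔ P)) = 2 ↔ 1 = 1
¬((Q ∨ P) ↔ (Q ∧ (P ↔ P))) = ¬1 = 0
((P → Q) ∧ (P → P)) ∨ ¬((Q ∨ P) ↔ (Q ∧ (P ↔ P))) = 1 ∨ 0 = 1
No assignment yields a value below 1, so this is the minimum.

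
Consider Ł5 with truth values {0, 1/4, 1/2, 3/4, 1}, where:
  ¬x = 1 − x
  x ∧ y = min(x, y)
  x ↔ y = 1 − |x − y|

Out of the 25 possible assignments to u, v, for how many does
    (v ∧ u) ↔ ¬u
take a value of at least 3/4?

9

value 1: 5 assignments (counts)
value 3/4: 4 assignments (counts)
value 1/2: 8 assignments
value 1/4: 2 assignments
value 0: 6 assignments
So 9 of the 25 assignments meet the threshold.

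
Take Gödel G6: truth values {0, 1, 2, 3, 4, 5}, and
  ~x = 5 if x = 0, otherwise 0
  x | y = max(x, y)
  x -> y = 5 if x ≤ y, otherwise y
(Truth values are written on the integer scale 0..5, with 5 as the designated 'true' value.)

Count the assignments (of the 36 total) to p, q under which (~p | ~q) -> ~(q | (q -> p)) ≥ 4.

25

value 5: 25 assignments (counts)
value 0: 11 assignments
So 25 of the 36 assignments meet the threshold.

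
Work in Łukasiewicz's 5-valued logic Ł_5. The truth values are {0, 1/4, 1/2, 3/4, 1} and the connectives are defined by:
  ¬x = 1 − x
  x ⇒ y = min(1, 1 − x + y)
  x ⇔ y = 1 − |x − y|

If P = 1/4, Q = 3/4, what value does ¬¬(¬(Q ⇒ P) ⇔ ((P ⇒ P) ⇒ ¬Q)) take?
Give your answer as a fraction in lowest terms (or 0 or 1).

3/4

Q ⇒ P = 3/4 ⇒ 1/4 = 1/2
¬(Q ⇒ P) = ¬1/2 = 1/2
P ⇒ P = 1/4 ⇒ 1/4 = 1
¬Q = ¬3/4 = 1/4
(P ⇒ P) ⇒ ¬Q = 1 ⇒ 1/4 = 1/4
¬(Q ⇒ P) ⇔ ((P ⇒ P) ⇒ ¬Q) = 1/2 ⇔ 1/4 = 3/4
¬(¬(Q ⇒ P) ⇔ ((P ⇒ P) ⇒ ¬Q)) = ¬3/4 = 1/4
¬¬(¬(Q ⇒ P) ⇔ ((P ⇒ P) ⇒ ¬Q)) = ¬1/4 = 3/4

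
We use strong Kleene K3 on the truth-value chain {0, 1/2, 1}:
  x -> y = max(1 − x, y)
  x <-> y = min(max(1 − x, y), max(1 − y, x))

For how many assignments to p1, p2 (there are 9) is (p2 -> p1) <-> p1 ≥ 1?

p1 = 0, p2 = 0 ↦ 0  <
p1 = 0, p2 = 1/2 ↦ 1/2  <
p1 = 0, p2 = 1 ↦ 1  ≥
p1 = 1/2, p2 = 0 ↦ 1/2  <
p1 = 1/2, p2 = 1/2 ↦ 1/2  <
p1 = 1/2, p2 = 1 ↦ 1/2  <
p1 = 1, p2 = 0 ↦ 1  ≥
p1 = 1, p2 = 1/2 ↦ 1  ≥
p1 = 1, p2 = 1 ↦ 1  ≥
So 4 of the 9 assignments meet the threshold.

4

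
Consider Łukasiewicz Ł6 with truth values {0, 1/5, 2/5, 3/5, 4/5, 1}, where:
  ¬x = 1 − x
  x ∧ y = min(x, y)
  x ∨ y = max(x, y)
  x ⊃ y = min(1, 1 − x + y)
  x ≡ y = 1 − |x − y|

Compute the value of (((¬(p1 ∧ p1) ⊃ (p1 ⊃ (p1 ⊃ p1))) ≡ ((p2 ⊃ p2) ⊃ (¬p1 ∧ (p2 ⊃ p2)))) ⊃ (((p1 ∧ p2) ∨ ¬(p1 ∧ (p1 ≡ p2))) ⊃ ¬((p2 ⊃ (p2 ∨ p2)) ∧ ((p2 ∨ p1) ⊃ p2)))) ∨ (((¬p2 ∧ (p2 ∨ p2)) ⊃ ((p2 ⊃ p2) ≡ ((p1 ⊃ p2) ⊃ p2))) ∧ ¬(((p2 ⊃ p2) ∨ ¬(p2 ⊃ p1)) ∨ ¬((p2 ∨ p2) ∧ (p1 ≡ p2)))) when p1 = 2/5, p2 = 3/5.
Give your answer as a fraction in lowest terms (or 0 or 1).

p1 ∧ p1 = 2/5 ∧ 2/5 = 2/5
¬(p1 ∧ p1) = ¬2/5 = 3/5
p1 ⊃ p1 = 2/5 ⊃ 2/5 = 1
p1 ⊃ (p1 ⊃ p1) = 2/5 ⊃ 1 = 1
¬(p1 ∧ p1) ⊃ (p1 ⊃ (p1 ⊃ p1)) = 3/5 ⊃ 1 = 1
p2 ⊃ p2 = 3/5 ⊃ 3/5 = 1
¬p1 = ¬2/5 = 3/5
p2 ⊃ p2 = 3/5 ⊃ 3/5 = 1
¬p1 ∧ (p2 ⊃ p2) = 3/5 ∧ 1 = 3/5
(p2 ⊃ p2) ⊃ (¬p1 ∧ (p2 ⊃ p2)) = 1 ⊃ 3/5 = 3/5
(¬(p1 ∧ p1) ⊃ (p1 ⊃ (p1 ⊃ p1))) ≡ ((p2 ⊃ p2) ⊃ (¬p1 ∧ (p2 ⊃ p2))) = 1 ≡ 3/5 = 3/5
p1 ∧ p2 = 2/5 ∧ 3/5 = 2/5
p1 ≡ p2 = 2/5 ≡ 3/5 = 4/5
p1 ∧ (p1 ≡ p2) = 2/5 ∧ 4/5 = 2/5
¬(p1 ∧ (p1 ≡ p2)) = ¬2/5 = 3/5
(p1 ∧ p2) ∨ ¬(p1 ∧ (p1 ≡ p2)) = 2/5 ∨ 3/5 = 3/5
p2 ∨ p2 = 3/5 ∨ 3/5 = 3/5
p2 ⊃ (p2 ∨ p2) = 3/5 ⊃ 3/5 = 1
p2 ∨ p1 = 3/5 ∨ 2/5 = 3/5
(p2 ∨ p1) ⊃ p2 = 3/5 ⊃ 3/5 = 1
(p2 ⊃ (p2 ∨ p2)) ∧ ((p2 ∨ p1) ⊃ p2) = 1 ∧ 1 = 1
¬((p2 ⊃ (p2 ∨ p2)) ∧ ((p2 ∨ p1) ⊃ p2)) = ¬1 = 0
((p1 ∧ p2) ∨ ¬(p1 ∧ (p1 ≡ p2))) ⊃ ¬((p2 ⊃ (p2 ∨ p2)) ∧ ((p2 ∨ p1) ⊃ p2)) = 3/5 ⊃ 0 = 2/5
((¬(p1 ∧ p1) ⊃ (p1 ⊃ (p1 ⊃ p1))) ≡ ((p2 ⊃ p2) ⊃ (¬p1 ∧ (p2 ⊃ p2)))) ⊃ (((p1 ∧ p2) ∨ ¬(p1 ∧ (p1 ≡ p2))) ⊃ ¬((p2 ⊃ (p2 ∨ p2)) ∧ ((p2 ∨ p1) ⊃ p2))) = 3/5 ⊃ 2/5 = 4/5
¬p2 = ¬3/5 = 2/5
p2 ∨ p2 = 3/5 ∨ 3/5 = 3/5
¬p2 ∧ (p2 ∨ p2) = 2/5 ∧ 3/5 = 2/5
p2 ⊃ p2 = 3/5 ⊃ 3/5 = 1
p1 ⊃ p2 = 2/5 ⊃ 3/5 = 1
(p1 ⊃ p2) ⊃ p2 = 1 ⊃ 3/5 = 3/5
(p2 ⊃ p2) ≡ ((p1 ⊃ p2) ⊃ p2) = 1 ≡ 3/5 = 3/5
(¬p2 ∧ (p2 ∨ p2)) ⊃ ((p2 ⊃ p2) ≡ ((p1 ⊃ p2) ⊃ p2)) = 2/5 ⊃ 3/5 = 1
p2 ⊃ p2 = 3/5 ⊃ 3/5 = 1
p2 ⊃ p1 = 3/5 ⊃ 2/5 = 4/5
¬(p2 ⊃ p1) = ¬4/5 = 1/5
(p2 ⊃ p2) ∨ ¬(p2 ⊃ p1) = 1 ∨ 1/5 = 1
p2 ∨ p2 = 3/5 ∨ 3/5 = 3/5
p1 ≡ p2 = 2/5 ≡ 3/5 = 4/5
(p2 ∨ p2) ∧ (p1 ≡ p2) = 3/5 ∧ 4/5 = 3/5
¬((p2 ∨ p2) ∧ (p1 ≡ p2)) = ¬3/5 = 2/5
((p2 ⊃ p2) ∨ ¬(p2 ⊃ p1)) ∨ ¬((p2 ∨ p2) ∧ (p1 ≡ p2)) = 1 ∨ 2/5 = 1
¬(((p2 ⊃ p2) ∨ ¬(p2 ⊃ p1)) ∨ ¬((p2 ∨ p2) ∧ (p1 ≡ p2))) = ¬1 = 0
((¬p2 ∧ (p2 ∨ p2)) ⊃ ((p2 ⊃ p2) ≡ ((p1 ⊃ p2) ⊃ p2))) ∧ ¬(((p2 ⊃ p2) ∨ ¬(p2 ⊃ p1)) ∨ ¬((p2 ∨ p2) ∧ (p1 ≡ p2))) = 1 ∧ 0 = 0
(((¬(p1 ∧ p1) ⊃ (p1 ⊃ (p1 ⊃ p1))) ≡ ((p2 ⊃ p2) ⊃ (¬p1 ∧ (p2 ⊃ p2)))) ⊃ (((p1 ∧ p2) ∨ ¬(p1 ∧ (p1 ≡ p2))) ⊃ ¬((p2 ⊃ (p2 ∨ p2)) ∧ ((p2 ∨ p1) ⊃ p2)))) ∨ (((¬p2 ∧ (p2 ∨ p2)) ⊃ ((p2 ⊃ p2) ≡ ((p1 ⊃ p2) ⊃ p2))) ∧ ¬(((p2 ⊃ p2) ∨ ¬(p2 ⊃ p1)) ∨ ¬((p2 ∨ p2) ∧ (p1 ≡ p2)))) = 4/5 ∨ 0 = 4/5

4/5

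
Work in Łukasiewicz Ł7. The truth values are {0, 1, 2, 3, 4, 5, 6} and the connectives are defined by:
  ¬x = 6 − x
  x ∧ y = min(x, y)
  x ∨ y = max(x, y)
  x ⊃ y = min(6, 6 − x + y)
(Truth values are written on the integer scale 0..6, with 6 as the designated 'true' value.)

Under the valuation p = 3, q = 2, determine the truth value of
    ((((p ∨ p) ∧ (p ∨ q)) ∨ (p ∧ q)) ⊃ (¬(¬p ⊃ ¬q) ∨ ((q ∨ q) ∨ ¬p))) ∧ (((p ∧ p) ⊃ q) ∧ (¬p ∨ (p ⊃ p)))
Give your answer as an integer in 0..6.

p ∨ p = 3 ∨ 3 = 3
p ∨ q = 3 ∨ 2 = 3
(p ∨ p) ∧ (p ∨ q) = 3 ∧ 3 = 3
p ∧ q = 3 ∧ 2 = 2
((p ∨ p) ∧ (p ∨ q)) ∨ (p ∧ q) = 3 ∨ 2 = 3
¬p = ¬3 = 3
¬q = ¬2 = 4
¬p ⊃ ¬q = 3 ⊃ 4 = 6
¬(¬p ⊃ ¬q) = ¬6 = 0
q ∨ q = 2 ∨ 2 = 2
¬p = ¬3 = 3
(q ∨ q) ∨ ¬p = 2 ∨ 3 = 3
¬(¬p ⊃ ¬q) ∨ ((q ∨ q) ∨ ¬p) = 0 ∨ 3 = 3
(((p ∨ p) ∧ (p ∨ q)) ∨ (p ∧ q)) ⊃ (¬(¬p ⊃ ¬q) ∨ ((q ∨ q) ∨ ¬p)) = 3 ⊃ 3 = 6
p ∧ p = 3 ∧ 3 = 3
(p ∧ p) ⊃ q = 3 ⊃ 2 = 5
¬p = ¬3 = 3
p ⊃ p = 3 ⊃ 3 = 6
¬p ∨ (p ⊃ p) = 3 ∨ 6 = 6
((p ∧ p) ⊃ q) ∧ (¬p ∨ (p ⊃ p)) = 5 ∧ 6 = 5
((((p ∨ p) ∧ (p ∨ q)) ∨ (p ∧ q)) ⊃ (¬(¬p ⊃ ¬q) ∨ ((q ∨ q) ∨ ¬p))) ∧ (((p ∧ p) ⊃ q) ∧ (¬p ∨ (p ⊃ p))) = 6 ∧ 5 = 5

5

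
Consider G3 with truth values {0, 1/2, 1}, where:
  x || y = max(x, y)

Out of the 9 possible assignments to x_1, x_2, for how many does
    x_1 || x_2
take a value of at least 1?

x_1 = 0, x_2 = 0 ↦ 0  <
x_1 = 0, x_2 = 1/2 ↦ 1/2  <
x_1 = 0, x_2 = 1 ↦ 1  ≥
x_1 = 1/2, x_2 = 0 ↦ 1/2  <
x_1 = 1/2, x_2 = 1/2 ↦ 1/2  <
x_1 = 1/2, x_2 = 1 ↦ 1  ≥
x_1 = 1, x_2 = 0 ↦ 1  ≥
x_1 = 1, x_2 = 1/2 ↦ 1  ≥
x_1 = 1, x_2 = 1 ↦ 1  ≥
So 5 of the 9 assignments meet the threshold.

5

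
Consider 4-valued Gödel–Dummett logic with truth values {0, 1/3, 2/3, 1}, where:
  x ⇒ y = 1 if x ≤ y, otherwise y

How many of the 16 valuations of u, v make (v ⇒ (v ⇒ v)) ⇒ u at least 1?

4

u = 0, v = 0 ↦ 0  <
u = 0, v = 1/3 ↦ 0  <
u = 0, v = 2/3 ↦ 0  <
u = 0, v = 1 ↦ 0  <
u = 1/3, v = 0 ↦ 1/3  <
u = 1/3, v = 1/3 ↦ 1/3  <
u = 1/3, v = 2/3 ↦ 1/3  <
u = 1/3, v = 1 ↦ 1/3  <
u = 2/3, v = 0 ↦ 2/3  <
u = 2/3, v = 1/3 ↦ 2/3  <
u = 2/3, v = 2/3 ↦ 2/3  <
u = 2/3, v = 1 ↦ 2/3  <
u = 1, v = 0 ↦ 1  ≥
u = 1, v = 1/3 ↦ 1  ≥
u = 1, v = 2/3 ↦ 1  ≥
u = 1, v = 1 ↦ 1  ≥
So 4 of the 16 assignments meet the threshold.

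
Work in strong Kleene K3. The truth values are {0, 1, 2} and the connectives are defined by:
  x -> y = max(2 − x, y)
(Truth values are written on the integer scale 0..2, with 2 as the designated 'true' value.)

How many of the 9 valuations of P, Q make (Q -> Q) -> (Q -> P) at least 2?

P = 0, Q = 0 ↦ 2  ≥
P = 0, Q = 1 ↦ 1  <
P = 0, Q = 2 ↦ 0  <
P = 1, Q = 0 ↦ 2  ≥
P = 1, Q = 1 ↦ 1  <
P = 1, Q = 2 ↦ 1  <
P = 2, Q = 0 ↦ 2  ≥
P = 2, Q = 1 ↦ 2  ≥
P = 2, Q = 2 ↦ 2  ≥
So 5 of the 9 assignments meet the threshold.

5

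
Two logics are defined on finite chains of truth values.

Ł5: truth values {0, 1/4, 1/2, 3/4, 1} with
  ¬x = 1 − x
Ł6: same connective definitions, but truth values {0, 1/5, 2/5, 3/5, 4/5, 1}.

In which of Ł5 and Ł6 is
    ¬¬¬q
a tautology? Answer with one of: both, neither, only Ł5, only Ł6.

neither

In Ł5: at q = 1/4 the value is 3/4 — not a tautology.
In Ł6: at q = 1/5 the value is 4/5 — not a tautology.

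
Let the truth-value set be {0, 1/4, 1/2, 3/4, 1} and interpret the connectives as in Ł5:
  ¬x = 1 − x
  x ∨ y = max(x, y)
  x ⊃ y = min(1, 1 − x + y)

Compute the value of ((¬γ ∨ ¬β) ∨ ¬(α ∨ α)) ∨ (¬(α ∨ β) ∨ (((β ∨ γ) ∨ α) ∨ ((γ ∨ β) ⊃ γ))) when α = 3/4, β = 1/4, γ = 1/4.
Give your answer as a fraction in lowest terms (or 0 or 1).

1

¬γ = ¬1/4 = 3/4
¬β = ¬1/4 = 3/4
¬γ ∨ ¬β = 3/4 ∨ 3/4 = 3/4
α ∨ α = 3/4 ∨ 3/4 = 3/4
¬(α ∨ α) = ¬3/4 = 1/4
(¬γ ∨ ¬β) ∨ ¬(α ∨ α) = 3/4 ∨ 1/4 = 3/4
α ∨ β = 3/4 ∨ 1/4 = 3/4
¬(α ∨ β) = ¬3/4 = 1/4
β ∨ γ = 1/4 ∨ 1/4 = 1/4
(β ∨ γ) ∨ α = 1/4 ∨ 3/4 = 3/4
γ ∨ β = 1/4 ∨ 1/4 = 1/4
(γ ∨ β) ⊃ γ = 1/4 ⊃ 1/4 = 1
((β ∨ γ) ∨ α) ∨ ((γ ∨ β) ⊃ γ) = 3/4 ∨ 1 = 1
¬(α ∨ β) ∨ (((β ∨ γ) ∨ α) ∨ ((γ ∨ β) ⊃ γ)) = 1/4 ∨ 1 = 1
((¬γ ∨ ¬β) ∨ ¬(α ∨ α)) ∨ (¬(α ∨ β) ∨ (((β ∨ γ) ∨ α) ∨ ((γ ∨ β) ⊃ γ))) = 3/4 ∨ 1 = 1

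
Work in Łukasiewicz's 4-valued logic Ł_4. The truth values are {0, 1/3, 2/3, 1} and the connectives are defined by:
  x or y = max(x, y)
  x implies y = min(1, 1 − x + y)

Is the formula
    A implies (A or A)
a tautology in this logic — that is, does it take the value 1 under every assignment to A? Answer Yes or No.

Yes

A = 0 ↦ 1
A = 1/3 ↦ 1
A = 2/3 ↦ 1
A = 1 ↦ 1
Every assignment gives a value ≥ 1.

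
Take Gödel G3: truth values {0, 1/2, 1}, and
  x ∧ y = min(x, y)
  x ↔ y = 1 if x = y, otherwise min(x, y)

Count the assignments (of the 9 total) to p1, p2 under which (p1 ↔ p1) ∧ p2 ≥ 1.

3

p1 = 0, p2 = 0 ↦ 0  <
p1 = 0, p2 = 1/2 ↦ 1/2  <
p1 = 0, p2 = 1 ↦ 1  ≥
p1 = 1/2, p2 = 0 ↦ 0  <
p1 = 1/2, p2 = 1/2 ↦ 1/2  <
p1 = 1/2, p2 = 1 ↦ 1  ≥
p1 = 1, p2 = 0 ↦ 0  <
p1 = 1, p2 = 1/2 ↦ 1/2  <
p1 = 1, p2 = 1 ↦ 1  ≥
So 3 of the 9 assignments meet the threshold.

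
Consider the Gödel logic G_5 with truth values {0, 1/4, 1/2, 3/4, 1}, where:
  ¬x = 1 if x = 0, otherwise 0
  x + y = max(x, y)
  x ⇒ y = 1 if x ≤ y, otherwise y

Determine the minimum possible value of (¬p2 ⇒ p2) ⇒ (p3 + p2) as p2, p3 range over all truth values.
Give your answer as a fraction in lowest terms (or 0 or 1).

1/4

Take p2 = 1/4, p3 = 0:
¬p2 = ¬1/4 = 0
¬p2 ⇒ p2 = 0 ⇒ 1/4 = 1
p3 + p2 = 0 + 1/4 = 1/4
(¬p2 ⇒ p2) ⇒ (p3 + p2) = 1 ⇒ 1/4 = 1/4
No assignment yields a value below 1/4, so this is the minimum.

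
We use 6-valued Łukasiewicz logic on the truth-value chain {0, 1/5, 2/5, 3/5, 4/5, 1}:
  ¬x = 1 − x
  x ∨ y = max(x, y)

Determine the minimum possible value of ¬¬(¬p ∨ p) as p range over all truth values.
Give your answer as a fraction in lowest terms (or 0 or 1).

Take p = 2/5:
¬p = ¬2/5 = 3/5
¬p ∨ p = 3/5 ∨ 2/5 = 3/5
¬(¬p ∨ p) = ¬3/5 = 2/5
¬¬(¬p ∨ p) = ¬2/5 = 3/5
No assignment yields a value below 3/5, so this is the minimum.

3/5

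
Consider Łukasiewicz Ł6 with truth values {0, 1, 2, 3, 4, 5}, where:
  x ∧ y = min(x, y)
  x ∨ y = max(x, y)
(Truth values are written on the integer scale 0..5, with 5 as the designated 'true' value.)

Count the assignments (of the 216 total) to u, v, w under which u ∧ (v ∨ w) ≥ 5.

11

value 5: 11 assignments (counts)
value 4: 29 assignments
value 3: 41 assignments
value 2: 47 assignments
value 1: 47 assignments
value 0: 41 assignments
So 11 of the 216 assignments meet the threshold.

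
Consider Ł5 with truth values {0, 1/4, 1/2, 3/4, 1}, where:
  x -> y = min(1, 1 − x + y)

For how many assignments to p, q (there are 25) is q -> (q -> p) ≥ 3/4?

value 1: 19 assignments (counts)
value 3/4: 2 assignments (counts)
value 1/2: 2 assignments
value 1/4: 1 assignment
value 0: 1 assignment
So 21 of the 25 assignments meet the threshold.

21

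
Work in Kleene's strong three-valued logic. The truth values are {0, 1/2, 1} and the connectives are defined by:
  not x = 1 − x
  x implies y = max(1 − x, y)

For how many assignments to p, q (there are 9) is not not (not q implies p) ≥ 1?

p = 0, q = 0 ↦ 0  <
p = 0, q = 1/2 ↦ 1/2  <
p = 0, q = 1 ↦ 1  ≥
p = 1/2, q = 0 ↦ 1/2  <
p = 1/2, q = 1/2 ↦ 1/2  <
p = 1/2, q = 1 ↦ 1  ≥
p = 1, q = 0 ↦ 1  ≥
p = 1, q = 1/2 ↦ 1  ≥
p = 1, q = 1 ↦ 1  ≥
So 5 of the 9 assignments meet the threshold.

5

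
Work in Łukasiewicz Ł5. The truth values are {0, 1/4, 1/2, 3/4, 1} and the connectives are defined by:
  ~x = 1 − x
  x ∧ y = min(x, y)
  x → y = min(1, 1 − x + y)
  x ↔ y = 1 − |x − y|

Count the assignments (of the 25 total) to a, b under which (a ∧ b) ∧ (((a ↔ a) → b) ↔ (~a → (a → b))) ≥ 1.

1

value 1: 1 assignment (counts)
value 3/4: 3 assignments
value 1/2: 5 assignments
value 1/4: 7 assignments
value 0: 9 assignments
So 1 of the 25 assignments meets the threshold.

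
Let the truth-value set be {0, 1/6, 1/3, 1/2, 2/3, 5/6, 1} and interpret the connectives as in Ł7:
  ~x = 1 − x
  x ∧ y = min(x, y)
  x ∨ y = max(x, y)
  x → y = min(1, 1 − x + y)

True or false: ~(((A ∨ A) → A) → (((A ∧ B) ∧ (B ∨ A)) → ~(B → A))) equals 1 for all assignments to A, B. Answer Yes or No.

Counterexample: take A = 0, B = 0.
A ∨ A = 0 ∨ 0 = 0
(A ∨ A) → A = 0 → 0 = 1
A ∧ B = 0 ∧ 0 = 0
B ∨ A = 0 ∨ 0 = 0
(A ∧ B) ∧ (B ∨ A) = 0 ∧ 0 = 0
B → A = 0 → 0 = 1
~(B → A) = ~1 = 0
((A ∧ B) ∧ (B ∨ A)) → ~(B → A) = 0 → 0 = 1
((A ∨ A) → A) → (((A ∧ B) ∧ (B ∨ A)) → ~(B → A)) = 1 → 1 = 1
~(((A ∨ A) → A) → (((A ∧ B) ∧ (B ∨ A)) → ~(B → A))) = ~1 = 0
This gives 0 ≠ 1.

No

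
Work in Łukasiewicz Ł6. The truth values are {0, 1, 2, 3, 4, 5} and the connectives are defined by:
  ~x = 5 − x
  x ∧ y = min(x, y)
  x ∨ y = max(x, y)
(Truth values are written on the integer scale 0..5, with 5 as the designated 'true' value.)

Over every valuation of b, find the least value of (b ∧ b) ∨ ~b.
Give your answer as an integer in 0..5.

3

Take b = 2:
b ∧ b = 2 ∧ 2 = 2
~b = ~2 = 3
(b ∧ b) ∨ ~b = 2 ∨ 3 = 3
No assignment yields a value below 3, so this is the minimum.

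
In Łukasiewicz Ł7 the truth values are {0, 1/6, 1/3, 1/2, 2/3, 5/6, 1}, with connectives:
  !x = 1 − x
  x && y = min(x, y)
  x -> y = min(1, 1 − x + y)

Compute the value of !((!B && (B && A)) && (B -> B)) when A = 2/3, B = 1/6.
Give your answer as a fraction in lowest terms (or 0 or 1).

5/6

!B = !1/6 = 5/6
B && A = 1/6 && 2/3 = 1/6
!B && (B && A) = 5/6 && 1/6 = 1/6
B -> B = 1/6 -> 1/6 = 1
(!B && (B && A)) && (B -> B) = 1/6 && 1 = 1/6
!((!B && (B && A)) && (B -> B)) = !1/6 = 5/6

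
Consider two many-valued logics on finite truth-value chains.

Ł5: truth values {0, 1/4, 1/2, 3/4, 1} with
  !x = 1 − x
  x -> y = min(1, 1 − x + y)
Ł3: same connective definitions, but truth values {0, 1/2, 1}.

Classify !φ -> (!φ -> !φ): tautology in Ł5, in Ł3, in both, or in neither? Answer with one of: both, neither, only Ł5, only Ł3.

In Ł5: every assignment gives 1 — tautology.
In Ł3: every assignment gives 1 — tautology.

both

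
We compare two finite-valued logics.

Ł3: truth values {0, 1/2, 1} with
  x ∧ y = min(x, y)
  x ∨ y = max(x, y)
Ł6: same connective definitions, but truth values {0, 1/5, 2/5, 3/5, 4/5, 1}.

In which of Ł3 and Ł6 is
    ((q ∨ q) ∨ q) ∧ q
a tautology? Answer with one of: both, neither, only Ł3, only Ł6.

In Ł3: at q = 0 the value is 0 — not a tautology.
In Ł6: at q = 0 the value is 0 — not a tautology.

neither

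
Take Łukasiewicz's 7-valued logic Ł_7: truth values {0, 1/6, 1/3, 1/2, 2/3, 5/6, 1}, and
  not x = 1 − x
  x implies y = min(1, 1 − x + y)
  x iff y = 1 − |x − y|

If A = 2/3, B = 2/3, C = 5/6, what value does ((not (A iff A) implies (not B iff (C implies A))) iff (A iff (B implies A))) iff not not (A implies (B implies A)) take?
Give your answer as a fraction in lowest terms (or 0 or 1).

A iff A = 2/3 iff 2/3 = 1
not (A iff A) = not 1 = 0
not B = not 2/3 = 1/3
C implies A = 5/6 implies 2/3 = 5/6
not B iff (C implies A) = 1/3 iff 5/6 = 1/2
not (A iff A) implies (not B iff (C implies A)) = 0 implies 1/2 = 1
B implies A = 2/3 implies 2/3 = 1
A iff (B implies A) = 2/3 iff 1 = 2/3
(not (A iff A) implies (not B iff (C implies A))) iff (A iff (B implies A)) = 1 iff 2/3 = 2/3
B implies A = 2/3 implies 2/3 = 1
A implies (B implies A) = 2/3 implies 1 = 1
not (A implies (B implies A)) = not 1 = 0
not not (A implies (B implies A)) = not 0 = 1
((not (A iff A) implies (not B iff (C implies A))) iff (A iff (B implies A))) iff not not (A implies (B implies A)) = 2/3 iff 1 = 2/3

2/3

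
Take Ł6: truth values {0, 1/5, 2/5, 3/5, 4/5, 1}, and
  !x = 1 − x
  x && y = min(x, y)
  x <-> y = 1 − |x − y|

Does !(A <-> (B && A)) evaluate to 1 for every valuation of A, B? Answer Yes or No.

Counterexample: take A = 0, B = 0.
B && A = 0 && 0 = 0
A <-> (B && A) = 0 <-> 0 = 1
!(A <-> (B && A)) = !1 = 0
This gives 0 ≠ 1.

No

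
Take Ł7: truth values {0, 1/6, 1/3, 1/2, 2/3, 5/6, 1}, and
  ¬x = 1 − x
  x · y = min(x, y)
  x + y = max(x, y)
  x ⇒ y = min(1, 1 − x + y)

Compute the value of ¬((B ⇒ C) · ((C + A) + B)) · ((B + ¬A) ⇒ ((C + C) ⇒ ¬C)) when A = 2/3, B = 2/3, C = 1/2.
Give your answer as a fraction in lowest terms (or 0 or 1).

1/3

B ⇒ C = 2/3 ⇒ 1/2 = 5/6
C + A = 1/2 + 2/3 = 2/3
(C + A) + B = 2/3 + 2/3 = 2/3
(B ⇒ C) · ((C + A) + B) = 5/6 · 2/3 = 2/3
¬((B ⇒ C) · ((C + A) + B)) = ¬2/3 = 1/3
¬A = ¬2/3 = 1/3
B + ¬A = 2/3 + 1/3 = 2/3
C + C = 1/2 + 1/2 = 1/2
¬C = ¬1/2 = 1/2
(C + C) ⇒ ¬C = 1/2 ⇒ 1/2 = 1
(B + ¬A) ⇒ ((C + C) ⇒ ¬C) = 2/3 ⇒ 1 = 1
¬((B ⇒ C) · ((C + A) + B)) · ((B + ¬A) ⇒ ((C + C) ⇒ ¬C)) = 1/3 · 1 = 1/3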